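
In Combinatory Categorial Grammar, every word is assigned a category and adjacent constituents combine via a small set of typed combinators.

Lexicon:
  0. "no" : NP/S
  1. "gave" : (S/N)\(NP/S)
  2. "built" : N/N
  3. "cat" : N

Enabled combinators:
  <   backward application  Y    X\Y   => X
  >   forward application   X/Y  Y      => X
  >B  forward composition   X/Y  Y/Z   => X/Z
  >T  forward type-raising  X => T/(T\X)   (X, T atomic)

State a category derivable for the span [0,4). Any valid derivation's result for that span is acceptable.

S

[0,4] S   >
  [0,3] S/N   >B
    [0,2] S/N   <
      [0,1] "no" : NP/S
      [1,2] "gave" : (S/N)\(NP/S)
    [2,3] "built" : N/N
  [3,4] "cat" : N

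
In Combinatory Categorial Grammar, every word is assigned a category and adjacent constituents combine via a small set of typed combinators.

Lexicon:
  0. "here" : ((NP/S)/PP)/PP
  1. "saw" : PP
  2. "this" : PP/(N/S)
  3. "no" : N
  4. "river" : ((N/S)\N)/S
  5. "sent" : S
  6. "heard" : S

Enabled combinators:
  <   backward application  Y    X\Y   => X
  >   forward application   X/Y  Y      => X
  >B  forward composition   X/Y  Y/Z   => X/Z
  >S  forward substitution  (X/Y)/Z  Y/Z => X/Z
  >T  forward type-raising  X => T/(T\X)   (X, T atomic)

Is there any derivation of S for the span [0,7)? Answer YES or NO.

((NP/S)/PP)/PP PP PP/(N/S) N ((N/S)\N)/S S S
CKY chart[0,7] = {N/(N\NP), NP, NP/(NP\NP), NP/(S\S), PP/(PP\NP), S/(S\NP)}; S ∉ chart

NO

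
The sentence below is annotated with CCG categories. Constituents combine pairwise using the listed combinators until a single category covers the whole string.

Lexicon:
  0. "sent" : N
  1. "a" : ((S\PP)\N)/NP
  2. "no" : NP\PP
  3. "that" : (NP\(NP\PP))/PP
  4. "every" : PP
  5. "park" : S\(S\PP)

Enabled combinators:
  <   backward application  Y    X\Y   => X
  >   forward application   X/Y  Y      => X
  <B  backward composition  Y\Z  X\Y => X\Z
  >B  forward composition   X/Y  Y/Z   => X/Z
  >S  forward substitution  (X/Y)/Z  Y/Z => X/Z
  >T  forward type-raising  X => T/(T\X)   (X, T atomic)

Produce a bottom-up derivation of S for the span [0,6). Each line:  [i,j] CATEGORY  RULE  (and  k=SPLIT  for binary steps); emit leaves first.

[0,1] N  lex  "sent"
[1,2] ((S\PP)\N)/NP  lex  "a"
[2,3] NP\PP  lex  "no"
[3,4] (NP\(NP\PP))/PP  lex  "that"
[4,5] PP  lex  "every"
[3,5] NP\(NP\PP)  >  k=4
[2,5] NP  <  k=3
[1,5] (S\PP)\N  >  k=2
[0,5] S\PP  <  k=1
[5,6] S\(S\PP)  lex  "park"
[0,6] S  <  k=5

[0,6] S   <
  [0,5] S\PP   <
    [0,1] "sent" : N
    [1,5] (S\PP)\N   >
      [1,2] "a" : ((S\PP)\N)/NP
      [2,5] NP   <
        [2,3] "no" : NP\PP
        [3,5] NP\(NP\PP)   >
          [3,4] "that" : (NP\(NP\PP))/PP
          [4,5] "every" : PP
  [5,6] "park" : S\(S\PP)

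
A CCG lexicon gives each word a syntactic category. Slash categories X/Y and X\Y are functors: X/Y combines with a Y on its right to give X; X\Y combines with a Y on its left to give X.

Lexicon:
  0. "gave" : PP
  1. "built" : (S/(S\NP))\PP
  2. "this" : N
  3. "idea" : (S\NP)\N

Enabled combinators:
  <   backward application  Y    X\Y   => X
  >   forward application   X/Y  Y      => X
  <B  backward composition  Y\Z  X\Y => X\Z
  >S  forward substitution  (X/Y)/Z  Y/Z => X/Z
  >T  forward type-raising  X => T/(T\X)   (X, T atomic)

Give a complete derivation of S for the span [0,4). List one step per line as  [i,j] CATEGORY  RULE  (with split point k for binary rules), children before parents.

[0,4] S   >
  [0,2] S/(S\NP)   <
    [0,1] "gave" : PP
    [1,2] "built" : (S/(S\NP))\PP
  [2,4] S\NP   <
    [2,3] "this" : N
    [3,4] "idea" : (S\NP)\N

[0,1] PP  lex  "gave"
[1,2] (S/(S\NP))\PP  lex  "built"
[0,2] S/(S\NP)  <  k=1
[2,3] N  lex  "this"
[3,4] (S\NP)\N  lex  "idea"
[2,4] S\NP  <  k=3
[0,4] S  >  k=2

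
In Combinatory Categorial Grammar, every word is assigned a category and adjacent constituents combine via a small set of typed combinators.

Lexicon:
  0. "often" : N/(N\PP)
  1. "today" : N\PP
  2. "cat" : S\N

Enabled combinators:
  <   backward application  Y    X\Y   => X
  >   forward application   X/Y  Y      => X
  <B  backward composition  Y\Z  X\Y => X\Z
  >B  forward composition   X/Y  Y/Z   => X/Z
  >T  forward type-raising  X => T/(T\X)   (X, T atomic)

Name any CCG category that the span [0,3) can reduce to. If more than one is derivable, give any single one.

S

[0,3] S   <
  [0,2] N   >
    [0,1] "often" : N/(N\PP)
    [1,2] "today" : N\PP
  [2,3] "cat" : S\N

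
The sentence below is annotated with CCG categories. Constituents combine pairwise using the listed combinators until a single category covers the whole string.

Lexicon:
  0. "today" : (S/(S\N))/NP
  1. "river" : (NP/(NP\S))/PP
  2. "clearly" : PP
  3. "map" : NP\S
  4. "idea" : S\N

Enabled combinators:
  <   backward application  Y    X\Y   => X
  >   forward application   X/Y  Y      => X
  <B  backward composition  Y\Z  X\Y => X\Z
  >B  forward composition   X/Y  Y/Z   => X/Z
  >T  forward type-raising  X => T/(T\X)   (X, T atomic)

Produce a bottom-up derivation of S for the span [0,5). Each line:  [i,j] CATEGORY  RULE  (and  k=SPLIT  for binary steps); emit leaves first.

[0,5] S   >
  [0,4] S/(S\N)   >
    [0,1] "today" : (S/(S\N))/NP
    [1,4] NP   >
      [1,3] NP/(NP\S)   >
        [1,2] "river" : (NP/(NP\S))/PP
        [2,3] "clearly" : PP
      [3,4] "map" : NP\S
  [4,5] "idea" : S\N

[0,1] (S/(S\N))/NP  lex  "today"
[1,2] (NP/(NP\S))/PP  lex  "river"
[2,3] PP  lex  "clearly"
[1,3] NP/(NP\S)  >  k=2
[3,4] NP\S  lex  "map"
[1,4] NP  >  k=3
[0,4] S/(S\N)  >  k=1
[4,5] S\N  lex  "idea"
[0,5] S  >  k=4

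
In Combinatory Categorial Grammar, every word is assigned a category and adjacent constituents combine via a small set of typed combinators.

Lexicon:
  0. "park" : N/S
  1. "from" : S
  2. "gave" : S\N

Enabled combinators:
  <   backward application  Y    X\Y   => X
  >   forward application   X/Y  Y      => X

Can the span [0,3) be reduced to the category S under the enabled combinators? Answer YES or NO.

YES

[0,3] S   <
  [0,2] N   >
    [0,1] "park" : N/S
    [1,2] "from" : S
  [2,3] "gave" : S\N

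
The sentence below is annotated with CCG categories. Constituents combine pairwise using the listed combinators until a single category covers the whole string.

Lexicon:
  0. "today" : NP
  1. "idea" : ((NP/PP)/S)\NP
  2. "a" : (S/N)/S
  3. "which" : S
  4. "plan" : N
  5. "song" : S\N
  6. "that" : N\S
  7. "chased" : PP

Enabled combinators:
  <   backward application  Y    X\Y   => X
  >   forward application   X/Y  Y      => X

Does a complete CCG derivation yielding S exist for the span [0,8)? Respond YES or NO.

NO

NP ((NP/PP)/S)\NP (S/N)/S S N S\N N\S PP
CKY chart[0,8] = {NP}; S ∉ chart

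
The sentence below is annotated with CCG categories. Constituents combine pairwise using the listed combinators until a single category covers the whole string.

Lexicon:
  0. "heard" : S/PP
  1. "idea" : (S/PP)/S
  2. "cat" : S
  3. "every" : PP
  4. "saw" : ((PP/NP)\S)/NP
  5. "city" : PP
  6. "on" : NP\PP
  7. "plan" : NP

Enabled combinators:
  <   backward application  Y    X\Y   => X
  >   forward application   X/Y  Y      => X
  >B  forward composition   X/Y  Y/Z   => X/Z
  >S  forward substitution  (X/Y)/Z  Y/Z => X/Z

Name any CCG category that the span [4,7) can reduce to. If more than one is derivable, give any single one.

[0,8] S   >
  [0,1] "heard" : S/PP
  [1,8] PP   >
    [1,7] PP/NP   <
      [1,4] S   >
        [1,3] S/PP   >
          [1,2] "idea" : (S/PP)/S
          [2,3] "cat" : S
        [3,4] "every" : PP
      [4,7] (PP/NP)\S   >
        [4,5] "saw" : ((PP/NP)\S)/NP
        [5,7] NP   <
          [5,6] "city" : PP
          [6,7] "on" : NP\PP
    [7,8] "plan" : NP

(PP/NP)\S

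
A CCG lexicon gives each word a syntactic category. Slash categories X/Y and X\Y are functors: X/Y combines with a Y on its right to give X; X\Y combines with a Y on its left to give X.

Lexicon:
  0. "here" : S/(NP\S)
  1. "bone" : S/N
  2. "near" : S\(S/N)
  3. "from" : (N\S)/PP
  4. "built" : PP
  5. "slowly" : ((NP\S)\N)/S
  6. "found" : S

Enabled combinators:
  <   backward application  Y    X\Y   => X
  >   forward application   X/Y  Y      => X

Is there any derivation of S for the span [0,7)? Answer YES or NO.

YES

[0,7] S   >
  [0,1] "here" : S/(NP\S)
  [1,7] NP\S   <
    [1,5] N   <
      [1,3] S   <
        [1,2] "bone" : S/N
        [2,3] "near" : S\(S/N)
      [3,5] N\S   >
        [3,4] "from" : (N\S)/PP
        [4,5] "built" : PP
    [5,7] (NP\S)\N   >
      [5,6] "slowly" : ((NP\S)\N)/S
      [6,7] "found" : S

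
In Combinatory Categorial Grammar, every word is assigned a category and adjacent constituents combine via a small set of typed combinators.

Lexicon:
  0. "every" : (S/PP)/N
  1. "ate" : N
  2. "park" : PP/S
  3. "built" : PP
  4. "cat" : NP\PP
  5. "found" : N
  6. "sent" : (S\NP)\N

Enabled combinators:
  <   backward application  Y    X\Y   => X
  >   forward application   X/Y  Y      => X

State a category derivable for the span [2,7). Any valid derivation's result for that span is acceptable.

PP

[0,7] S   >
  [0,2] S/PP   >
    [0,1] "every" : (S/PP)/N
    [1,2] "ate" : N
  [2,7] PP   >
    [2,3] "park" : PP/S
    [3,7] S   <
      [3,5] NP   <
        [3,4] "built" : PP
        [4,5] "cat" : NP\PP
      [5,7] S\NP   <
        [5,6] "found" : N
        [6,7] "sent" : (S\NP)\N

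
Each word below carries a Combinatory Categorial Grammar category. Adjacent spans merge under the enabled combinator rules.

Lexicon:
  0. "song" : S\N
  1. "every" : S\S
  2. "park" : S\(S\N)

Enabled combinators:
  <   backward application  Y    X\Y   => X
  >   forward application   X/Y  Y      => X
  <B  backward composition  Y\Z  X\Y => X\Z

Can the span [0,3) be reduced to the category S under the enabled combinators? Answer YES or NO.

[0,3] S   <
  [0,2] S\N   <B
    [0,1] "song" : S\N
    [1,2] "every" : S\S
  [2,3] "park" : S\(S\N)

YES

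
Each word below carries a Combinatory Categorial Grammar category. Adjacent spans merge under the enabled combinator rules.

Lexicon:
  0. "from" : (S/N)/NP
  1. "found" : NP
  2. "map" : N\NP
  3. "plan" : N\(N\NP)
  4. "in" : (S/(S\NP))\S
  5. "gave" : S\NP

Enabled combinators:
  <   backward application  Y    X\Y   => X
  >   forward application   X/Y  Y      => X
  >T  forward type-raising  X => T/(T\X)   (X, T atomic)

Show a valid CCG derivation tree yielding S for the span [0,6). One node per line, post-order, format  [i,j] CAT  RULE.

[0,1] (S/N)/NP  lex  "from"
[1,2] NP  lex  "found"
[0,2] S/N  >  k=1
[2,3] N\NP  lex  "map"
[3,4] N\(N\NP)  lex  "plan"
[2,4] N  <  k=3
[0,4] S  >  k=2
[4,5] (S/(S\NP))\S  lex  "in"
[0,5] S/(S\NP)  <  k=4
[5,6] S\NP  lex  "gave"
[0,6] S  >  k=5

[0,6] S   >
  [0,5] S/(S\NP)   <
    [0,4] S   >
      [0,2] S/N   >
        [0,1] "from" : (S/N)/NP
        [1,2] "found" : NP
      [2,4] N   <
        [2,3] "map" : N\NP
        [3,4] "plan" : N\(N\NP)
    [4,5] "in" : (S/(S\NP))\S
  [5,6] "gave" : S\NP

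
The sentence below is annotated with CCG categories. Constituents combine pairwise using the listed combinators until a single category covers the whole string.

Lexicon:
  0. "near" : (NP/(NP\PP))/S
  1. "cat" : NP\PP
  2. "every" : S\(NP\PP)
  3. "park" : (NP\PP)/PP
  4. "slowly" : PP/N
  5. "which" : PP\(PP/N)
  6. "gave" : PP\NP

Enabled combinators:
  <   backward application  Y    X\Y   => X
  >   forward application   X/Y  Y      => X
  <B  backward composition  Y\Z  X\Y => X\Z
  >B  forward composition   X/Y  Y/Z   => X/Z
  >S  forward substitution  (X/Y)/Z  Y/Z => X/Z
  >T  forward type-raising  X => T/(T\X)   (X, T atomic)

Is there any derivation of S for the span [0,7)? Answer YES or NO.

NO

(NP/(NP\PP))/S NP\PP S\(NP\PP) (NP\PP)/PP PP/N PP\(PP/N) PP\NP
CKY chart[0,7] = {N/(N\PP), NP/(NP\PP), PP, PP/(PP\PP), S/(S\PP)}; S ∉ chart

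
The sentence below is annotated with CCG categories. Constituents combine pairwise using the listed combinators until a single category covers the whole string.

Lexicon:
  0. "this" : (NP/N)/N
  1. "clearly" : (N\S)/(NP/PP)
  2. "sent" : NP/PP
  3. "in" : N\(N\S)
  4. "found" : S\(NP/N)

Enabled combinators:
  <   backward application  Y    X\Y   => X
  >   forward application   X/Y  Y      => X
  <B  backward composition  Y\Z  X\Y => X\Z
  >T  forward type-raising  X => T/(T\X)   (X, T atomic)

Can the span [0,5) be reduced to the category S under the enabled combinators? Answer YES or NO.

YES

[0,5] S   <
  [0,4] NP/N   >
    [0,1] "this" : (NP/N)/N
    [1,4] N   <
      [1,3] N\S   >
        [1,2] "clearly" : (N\S)/(NP/PP)
        [2,3] "sent" : NP/PP
      [3,4] "in" : N\(N\S)
  [4,5] "found" : S\(NP/N)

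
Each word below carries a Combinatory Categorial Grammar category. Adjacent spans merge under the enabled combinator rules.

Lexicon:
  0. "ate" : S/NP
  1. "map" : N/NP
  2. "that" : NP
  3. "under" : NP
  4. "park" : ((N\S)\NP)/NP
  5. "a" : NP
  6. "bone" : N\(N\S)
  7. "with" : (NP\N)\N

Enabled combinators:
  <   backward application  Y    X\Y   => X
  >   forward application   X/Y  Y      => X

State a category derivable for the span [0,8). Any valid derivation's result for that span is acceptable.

S

[0,8] S   >
  [0,1] "ate" : S/NP
  [1,8] NP   <
    [1,3] N   >
      [1,2] "map" : N/NP
      [2,3] "that" : NP
    [3,8] NP\N   <
      [3,7] N   <
        [3,6] N\S   <
          [3,4] "under" : NP
          [4,6] (N\S)\NP   >
            [4,5] "park" : ((N\S)\NP)/NP
            [5,6] "a" : NP
        [6,7] "bone" : N\(N\S)
      [7,8] "with" : (NP\N)\N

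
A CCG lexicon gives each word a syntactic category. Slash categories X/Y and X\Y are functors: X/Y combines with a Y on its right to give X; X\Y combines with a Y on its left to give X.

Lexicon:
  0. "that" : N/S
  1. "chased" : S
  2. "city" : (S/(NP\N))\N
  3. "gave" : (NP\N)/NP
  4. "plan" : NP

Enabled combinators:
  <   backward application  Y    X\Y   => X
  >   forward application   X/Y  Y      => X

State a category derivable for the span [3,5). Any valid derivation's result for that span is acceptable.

[0,5] S   >
  [0,3] S/(NP\N)   <
    [0,2] N   >
      [0,1] "that" : N/S
      [1,2] "chased" : S
    [2,3] "city" : (S/(NP\N))\N
  [3,5] NP\N   >
    [3,4] "gave" : (NP\N)/NP
    [4,5] "plan" : NP

NP\N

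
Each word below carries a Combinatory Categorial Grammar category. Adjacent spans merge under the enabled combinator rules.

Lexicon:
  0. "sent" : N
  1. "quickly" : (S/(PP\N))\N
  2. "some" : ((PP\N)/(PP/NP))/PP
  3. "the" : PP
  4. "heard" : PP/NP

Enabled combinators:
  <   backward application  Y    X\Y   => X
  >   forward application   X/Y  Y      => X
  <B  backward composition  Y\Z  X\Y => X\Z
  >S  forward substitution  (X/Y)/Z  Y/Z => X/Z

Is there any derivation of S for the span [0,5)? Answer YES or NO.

YES

[0,5] S   >
  [0,2] S/(PP\N)   <
    [0,1] "sent" : N
    [1,2] "quickly" : (S/(PP\N))\N
  [2,5] PP\N   >
    [2,4] (PP\N)/(PP/NP)   >
      [2,3] "some" : ((PP\N)/(PP/NP))/PP
      [3,4] "the" : PP
    [4,5] "heard" : PP/NP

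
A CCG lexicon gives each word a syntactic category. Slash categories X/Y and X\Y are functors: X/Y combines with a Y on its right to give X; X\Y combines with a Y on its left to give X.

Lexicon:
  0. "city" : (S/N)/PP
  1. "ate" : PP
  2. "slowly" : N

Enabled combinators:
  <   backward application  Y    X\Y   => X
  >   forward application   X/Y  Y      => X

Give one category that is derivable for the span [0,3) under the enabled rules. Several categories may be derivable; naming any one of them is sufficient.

[0,3] S   >
  [0,2] S/N   >
    [0,1] "city" : (S/N)/PP
    [1,2] "ate" : PP
  [2,3] "slowly" : N

S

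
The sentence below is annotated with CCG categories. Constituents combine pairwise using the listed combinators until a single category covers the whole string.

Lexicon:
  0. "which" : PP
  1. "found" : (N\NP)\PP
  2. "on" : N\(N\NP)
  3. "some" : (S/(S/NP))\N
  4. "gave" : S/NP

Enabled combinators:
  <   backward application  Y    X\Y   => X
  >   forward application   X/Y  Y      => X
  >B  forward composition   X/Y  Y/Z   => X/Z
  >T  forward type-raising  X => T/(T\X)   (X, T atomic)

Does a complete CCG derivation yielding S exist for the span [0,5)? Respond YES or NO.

YES

[0,5] S   >
  [0,4] S/(S/NP)   <
    [0,3] N   <
      [0,2] N\NP   <
        [0,1] "which" : PP
        [1,2] "found" : (N\NP)\PP
      [2,3] "on" : N\(N\NP)
    [3,4] "some" : (S/(S/NP))\N
  [4,5] "gave" : S/NP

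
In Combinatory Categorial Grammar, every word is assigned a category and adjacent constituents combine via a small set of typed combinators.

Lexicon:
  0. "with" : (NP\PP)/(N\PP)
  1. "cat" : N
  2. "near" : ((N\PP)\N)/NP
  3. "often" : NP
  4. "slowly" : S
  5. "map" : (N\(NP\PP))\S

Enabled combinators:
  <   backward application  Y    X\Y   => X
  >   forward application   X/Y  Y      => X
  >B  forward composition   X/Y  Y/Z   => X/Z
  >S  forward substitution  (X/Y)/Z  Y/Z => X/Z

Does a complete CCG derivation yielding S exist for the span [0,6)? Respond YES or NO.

(NP\PP)/(N\PP) N ((N\PP)\N)/NP NP S (N\(NP\PP))\S
CKY chart[0,6] = {N}; S ∉ chart

NO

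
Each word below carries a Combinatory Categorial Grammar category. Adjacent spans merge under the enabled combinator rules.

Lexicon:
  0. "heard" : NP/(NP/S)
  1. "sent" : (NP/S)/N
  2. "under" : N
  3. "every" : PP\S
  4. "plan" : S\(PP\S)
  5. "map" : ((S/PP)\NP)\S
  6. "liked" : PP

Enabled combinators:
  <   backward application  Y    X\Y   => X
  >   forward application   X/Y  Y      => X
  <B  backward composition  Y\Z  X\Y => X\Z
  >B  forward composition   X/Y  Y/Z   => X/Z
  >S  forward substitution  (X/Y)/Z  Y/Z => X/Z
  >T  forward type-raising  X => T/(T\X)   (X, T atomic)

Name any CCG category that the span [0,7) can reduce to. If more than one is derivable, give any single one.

[0,7] S   >
  [0,6] S/PP   <
    [0,3] NP   >
      [0,1] "heard" : NP/(NP/S)
      [1,3] NP/S   >
        [1,2] "sent" : (NP/S)/N
        [2,3] "under" : N
    [3,6] (S/PP)\NP   <
      [3,5] S   <
        [3,4] "every" : PP\S
        [4,5] "plan" : S\(PP\S)
      [5,6] "map" : ((S/PP)\NP)\S
  [6,7] "liked" : PP

S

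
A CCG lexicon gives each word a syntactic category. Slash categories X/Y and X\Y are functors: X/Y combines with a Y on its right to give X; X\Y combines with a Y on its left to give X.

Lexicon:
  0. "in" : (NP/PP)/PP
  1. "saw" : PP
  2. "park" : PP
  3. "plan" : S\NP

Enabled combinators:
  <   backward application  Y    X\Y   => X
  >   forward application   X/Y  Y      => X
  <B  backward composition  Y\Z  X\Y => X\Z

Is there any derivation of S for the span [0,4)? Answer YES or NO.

[0,4] S   <
  [0,3] NP   >
    [0,2] NP/PP   >
      [0,1] "in" : (NP/PP)/PP
      [1,2] "saw" : PP
    [2,3] "park" : PP
  [3,4] "plan" : S\NP

YES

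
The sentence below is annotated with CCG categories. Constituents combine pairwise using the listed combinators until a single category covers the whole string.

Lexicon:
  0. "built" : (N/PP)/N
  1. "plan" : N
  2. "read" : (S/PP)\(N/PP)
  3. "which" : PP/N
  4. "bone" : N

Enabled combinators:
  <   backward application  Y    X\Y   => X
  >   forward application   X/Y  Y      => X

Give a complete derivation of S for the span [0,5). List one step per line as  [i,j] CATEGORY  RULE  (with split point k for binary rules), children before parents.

[0,5] S   >
  [0,3] S/PP   <
    [0,2] N/PP   >
      [0,1] "built" : (N/PP)/N
      [1,2] "plan" : N
    [2,3] "read" : (S/PP)\(N/PP)
  [3,5] PP   >
    [3,4] "which" : PP/N
    [4,5] "bone" : N

[0,1] (N/PP)/N  lex  "built"
[1,2] N  lex  "plan"
[0,2] N/PP  >  k=1
[2,3] (S/PP)\(N/PP)  lex  "read"
[0,3] S/PP  <  k=2
[3,4] PP/N  lex  "which"
[4,5] N  lex  "bone"
[3,5] PP  >  k=4
[0,5] S  >  k=3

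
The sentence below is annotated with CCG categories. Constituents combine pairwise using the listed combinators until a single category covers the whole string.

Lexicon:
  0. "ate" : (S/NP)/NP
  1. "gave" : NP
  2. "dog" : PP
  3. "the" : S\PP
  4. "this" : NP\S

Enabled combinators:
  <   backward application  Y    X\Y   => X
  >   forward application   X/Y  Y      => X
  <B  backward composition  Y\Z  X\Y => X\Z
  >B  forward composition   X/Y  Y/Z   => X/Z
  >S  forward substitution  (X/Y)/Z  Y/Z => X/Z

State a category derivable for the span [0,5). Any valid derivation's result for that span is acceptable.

[0,5] S   >
  [0,2] S/NP   >
    [0,1] "ate" : (S/NP)/NP
    [1,2] "gave" : NP
  [2,5] NP   <
    [2,3] "dog" : PP
    [3,5] NP\PP   <B
      [3,4] "the" : S\PP
      [4,5] "this" : NP\S

S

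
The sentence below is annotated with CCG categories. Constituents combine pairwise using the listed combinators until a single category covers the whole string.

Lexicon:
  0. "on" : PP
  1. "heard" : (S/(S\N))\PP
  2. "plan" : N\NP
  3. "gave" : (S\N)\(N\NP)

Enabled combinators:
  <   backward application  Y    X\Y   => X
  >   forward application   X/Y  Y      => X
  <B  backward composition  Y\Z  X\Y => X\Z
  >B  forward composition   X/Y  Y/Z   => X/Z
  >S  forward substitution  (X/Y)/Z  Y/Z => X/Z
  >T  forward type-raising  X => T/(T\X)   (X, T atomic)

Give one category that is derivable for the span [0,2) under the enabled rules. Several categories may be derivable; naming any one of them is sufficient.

S/(S\N)

[0,4] S   >
  [0,2] S/(S\N)   <
    [0,1] "on" : PP
    [1,2] "heard" : (S/(S\N))\PP
  [2,4] S\N   <
    [2,3] "plan" : N\NP
    [3,4] "gave" : (S\N)\(N\NP)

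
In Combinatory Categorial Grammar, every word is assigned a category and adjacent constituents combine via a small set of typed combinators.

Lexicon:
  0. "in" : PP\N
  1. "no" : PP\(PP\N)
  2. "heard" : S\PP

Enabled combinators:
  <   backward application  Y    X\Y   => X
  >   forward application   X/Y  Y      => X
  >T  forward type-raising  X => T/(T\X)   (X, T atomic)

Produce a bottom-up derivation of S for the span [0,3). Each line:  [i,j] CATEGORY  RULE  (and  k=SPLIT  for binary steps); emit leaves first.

[0,1] PP\N  lex  "in"
[1,2] PP\(PP\N)  lex  "no"
[0,2] PP  <  k=1
[2,3] S\PP  lex  "heard"
[0,3] S  <  k=2

[0,3] S   <
  [0,2] PP   <
    [0,1] "in" : PP\N
    [1,2] "no" : PP\(PP\N)
  [2,3] "heard" : S\PP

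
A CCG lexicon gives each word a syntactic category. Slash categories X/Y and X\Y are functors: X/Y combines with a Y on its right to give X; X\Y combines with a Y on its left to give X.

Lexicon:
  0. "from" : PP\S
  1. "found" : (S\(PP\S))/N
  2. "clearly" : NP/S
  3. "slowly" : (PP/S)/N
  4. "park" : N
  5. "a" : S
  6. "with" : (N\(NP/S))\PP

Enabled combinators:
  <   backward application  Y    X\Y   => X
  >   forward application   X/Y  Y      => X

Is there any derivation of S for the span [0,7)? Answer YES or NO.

YES

[0,7] S   <
  [0,1] "from" : PP\S
  [1,7] S\(PP\S)   >
    [1,2] "found" : (S\(PP\S))/N
    [2,7] N   <
      [2,3] "clearly" : NP/S
      [3,7] N\(NP/S)   <
        [3,6] PP   >
          [3,5] PP/S   >
            [3,4] "slowly" : (PP/S)/N
            [4,5] "park" : N
          [5,6] "a" : S
        [6,7] "with" : (N\(NP/S))\PP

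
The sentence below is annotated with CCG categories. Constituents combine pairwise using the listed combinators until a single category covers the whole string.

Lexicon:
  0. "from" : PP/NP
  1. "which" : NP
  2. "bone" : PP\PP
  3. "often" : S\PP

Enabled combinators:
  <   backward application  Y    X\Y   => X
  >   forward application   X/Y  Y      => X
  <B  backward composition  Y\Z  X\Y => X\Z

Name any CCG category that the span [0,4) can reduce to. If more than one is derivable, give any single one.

S

[0,4] S   <
  [0,2] PP   >
    [0,1] "from" : PP/NP
    [1,2] "which" : NP
  [2,4] S\PP   <B
    [2,3] "bone" : PP\PP
    [3,4] "often" : S\PP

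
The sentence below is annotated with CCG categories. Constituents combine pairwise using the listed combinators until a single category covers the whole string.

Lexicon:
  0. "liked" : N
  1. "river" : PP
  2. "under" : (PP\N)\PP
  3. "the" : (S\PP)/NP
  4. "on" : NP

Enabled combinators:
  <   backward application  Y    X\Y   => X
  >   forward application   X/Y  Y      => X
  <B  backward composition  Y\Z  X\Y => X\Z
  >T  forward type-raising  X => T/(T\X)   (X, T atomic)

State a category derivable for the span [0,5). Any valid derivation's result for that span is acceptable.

[0,5] S   <
  [0,3] PP   <
    [0,1] "liked" : N
    [1,3] PP\N   <
      [1,2] "river" : PP
      [2,3] "under" : (PP\N)\PP
  [3,5] S\PP   >
    [3,4] "the" : (S\PP)/NP
    [4,5] "on" : NP

S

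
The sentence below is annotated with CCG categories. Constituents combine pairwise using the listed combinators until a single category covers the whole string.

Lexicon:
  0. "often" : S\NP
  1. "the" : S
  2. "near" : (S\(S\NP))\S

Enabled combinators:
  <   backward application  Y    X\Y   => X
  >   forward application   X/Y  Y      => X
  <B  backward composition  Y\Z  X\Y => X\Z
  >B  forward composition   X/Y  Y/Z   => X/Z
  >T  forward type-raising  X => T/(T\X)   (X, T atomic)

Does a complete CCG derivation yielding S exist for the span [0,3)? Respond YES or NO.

[0,3] S   <
  [0,1] "often" : S\NP
  [1,3] S\(S\NP)   <
    [1,2] "the" : S
    [2,3] "near" : (S\(S\NP))\S

YES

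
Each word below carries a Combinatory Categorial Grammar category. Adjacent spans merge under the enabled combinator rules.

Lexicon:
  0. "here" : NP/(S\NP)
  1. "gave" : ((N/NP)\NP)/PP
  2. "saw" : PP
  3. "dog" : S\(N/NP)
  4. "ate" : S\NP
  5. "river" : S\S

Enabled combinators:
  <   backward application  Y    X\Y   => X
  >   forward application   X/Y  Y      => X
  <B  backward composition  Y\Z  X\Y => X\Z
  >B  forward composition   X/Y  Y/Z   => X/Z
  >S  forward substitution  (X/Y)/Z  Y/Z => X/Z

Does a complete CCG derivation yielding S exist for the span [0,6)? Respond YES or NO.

YES

[0,6] S   <
  [0,4] NP   >
    [0,1] "here" : NP/(S\NP)
    [1,4] S\NP   <B
      [1,3] (N/NP)\NP   >
        [1,2] "gave" : ((N/NP)\NP)/PP
        [2,3] "saw" : PP
      [3,4] "dog" : S\(N/NP)
  [4,6] S\NP   <B
    [4,5] "ate" : S\NP
    [5,6] "river" : S\S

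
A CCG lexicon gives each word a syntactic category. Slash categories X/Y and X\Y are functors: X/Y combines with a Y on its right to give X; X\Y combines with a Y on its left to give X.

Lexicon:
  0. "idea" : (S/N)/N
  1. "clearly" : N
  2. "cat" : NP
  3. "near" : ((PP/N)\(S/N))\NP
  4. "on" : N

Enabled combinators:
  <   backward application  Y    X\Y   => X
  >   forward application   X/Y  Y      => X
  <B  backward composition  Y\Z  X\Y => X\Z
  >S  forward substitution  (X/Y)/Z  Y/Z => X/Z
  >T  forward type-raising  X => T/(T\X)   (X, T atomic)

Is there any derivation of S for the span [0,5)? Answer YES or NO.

(S/N)/N N NP ((PP/N)\(S/N))\NP N
CKY chart[0,5] = {N/(N\PP), NP/(NP\PP), PP, PP/(PP\PP), S/(S\PP)}; S ∉ chart

NO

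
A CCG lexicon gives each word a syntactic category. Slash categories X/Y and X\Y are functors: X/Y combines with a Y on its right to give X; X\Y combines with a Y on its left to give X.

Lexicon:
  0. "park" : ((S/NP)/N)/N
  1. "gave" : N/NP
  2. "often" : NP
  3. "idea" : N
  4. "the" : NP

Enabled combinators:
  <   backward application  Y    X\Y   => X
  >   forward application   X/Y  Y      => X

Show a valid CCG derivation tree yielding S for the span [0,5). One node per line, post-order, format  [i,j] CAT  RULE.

[0,1] ((S/NP)/N)/N  lex  "park"
[1,2] N/NP  lex  "gave"
[2,3] NP  lex  "often"
[1,3] N  >  k=2
[0,3] (S/NP)/N  >  k=1
[3,4] N  lex  "idea"
[0,4] S/NP  >  k=3
[4,5] NP  lex  "the"
[0,5] S  >  k=4

[0,5] S   >
  [0,4] S/NP   >
    [0,3] (S/NP)/N   >
      [0,1] "park" : ((S/NP)/N)/N
      [1,3] N   >
        [1,2] "gave" : N/NP
        [2,3] "often" : NP
    [3,4] "idea" : N
  [4,5] "the" : NP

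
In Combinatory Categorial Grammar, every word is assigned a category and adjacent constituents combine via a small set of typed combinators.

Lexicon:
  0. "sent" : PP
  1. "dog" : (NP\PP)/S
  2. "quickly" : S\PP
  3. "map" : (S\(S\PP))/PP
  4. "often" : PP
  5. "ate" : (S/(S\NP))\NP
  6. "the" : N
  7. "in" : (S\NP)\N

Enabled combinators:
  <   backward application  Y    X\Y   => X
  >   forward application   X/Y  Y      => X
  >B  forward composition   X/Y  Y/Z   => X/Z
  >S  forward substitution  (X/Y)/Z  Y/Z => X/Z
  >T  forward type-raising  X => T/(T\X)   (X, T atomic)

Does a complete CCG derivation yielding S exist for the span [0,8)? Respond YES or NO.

YES

[0,8] S   >
  [0,6] S/(S\NP)   <
    [0,5] NP   >
      [0,1] NP/(NP\PP)   >T
        [0,1] "sent" : PP
      [1,5] NP\PP   >
        [1,2] "dog" : (NP\PP)/S
        [2,5] S   <
          [2,3] "quickly" : S\PP
          [3,5] S\(S\PP)   >
            [3,4] "map" : (S\(S\PP))/PP
            [4,5] "often" : PP
    [5,6] "ate" : (S/(S\NP))\NP
  [6,8] S\NP   <
    [6,7] "the" : N
    [7,8] "in" : (S\NP)\N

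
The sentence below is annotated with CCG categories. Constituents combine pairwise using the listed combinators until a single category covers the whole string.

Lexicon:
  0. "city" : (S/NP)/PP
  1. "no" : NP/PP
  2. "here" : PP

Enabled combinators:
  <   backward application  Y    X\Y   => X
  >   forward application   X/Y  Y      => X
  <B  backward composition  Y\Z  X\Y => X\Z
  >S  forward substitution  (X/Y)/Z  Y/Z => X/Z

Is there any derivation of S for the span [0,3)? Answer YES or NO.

[0,3] S   >
  [0,2] S/PP   >S
    [0,1] "city" : (S/NP)/PP
    [1,2] "no" : NP/PP
  [2,3] "here" : PP

YES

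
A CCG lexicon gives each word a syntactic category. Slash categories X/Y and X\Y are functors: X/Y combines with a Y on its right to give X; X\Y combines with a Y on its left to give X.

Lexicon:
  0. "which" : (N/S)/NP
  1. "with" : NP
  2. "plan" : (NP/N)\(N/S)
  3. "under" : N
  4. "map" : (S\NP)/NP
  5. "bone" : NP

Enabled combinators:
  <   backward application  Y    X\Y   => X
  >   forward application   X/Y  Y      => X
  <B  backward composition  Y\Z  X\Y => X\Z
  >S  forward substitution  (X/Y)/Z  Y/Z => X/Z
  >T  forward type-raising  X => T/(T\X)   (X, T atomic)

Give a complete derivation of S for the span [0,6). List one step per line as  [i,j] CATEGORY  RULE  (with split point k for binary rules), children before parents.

[0,1] (N/S)/NP  lex  "which"
[1,2] NP  lex  "with"
[0,2] N/S  >  k=1
[2,3] (NP/N)\(N/S)  lex  "plan"
[0,3] NP/N  <  k=2
[3,4] N  lex  "under"
[0,4] NP  >  k=3
[4,5] (S\NP)/NP  lex  "map"
[5,6] NP  lex  "bone"
[4,6] S\NP  >  k=5
[0,6] S  <  k=4

[0,6] S   <
  [0,4] NP   >
    [0,3] NP/N   <
      [0,2] N/S   >
        [0,1] "which" : (N/S)/NP
        [1,2] "with" : NP
      [2,3] "plan" : (NP/N)\(N/S)
    [3,4] "under" : N
  [4,6] S\NP   >
    [4,5] "map" : (S\NP)/NP
    [5,6] "bone" : NP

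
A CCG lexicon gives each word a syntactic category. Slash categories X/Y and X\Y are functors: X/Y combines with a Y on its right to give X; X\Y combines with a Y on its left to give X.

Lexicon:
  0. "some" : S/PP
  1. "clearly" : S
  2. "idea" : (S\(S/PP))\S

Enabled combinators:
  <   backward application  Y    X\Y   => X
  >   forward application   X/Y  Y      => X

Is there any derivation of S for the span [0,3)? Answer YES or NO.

[0,3] S   <
  [0,1] "some" : S/PP
  [1,3] S\(S/PP)   <
    [1,2] "clearly" : S
    [2,3] "idea" : (S\(S/PP))\S

YES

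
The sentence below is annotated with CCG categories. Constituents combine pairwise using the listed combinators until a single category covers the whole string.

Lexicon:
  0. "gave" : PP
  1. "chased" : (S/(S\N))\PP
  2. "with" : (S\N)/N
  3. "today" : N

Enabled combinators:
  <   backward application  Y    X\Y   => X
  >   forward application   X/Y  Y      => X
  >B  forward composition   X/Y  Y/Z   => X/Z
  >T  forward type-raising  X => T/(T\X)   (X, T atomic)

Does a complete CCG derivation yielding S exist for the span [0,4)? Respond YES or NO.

YES

[0,4] S   >
  [0,2] S/(S\N)   <
    [0,1] "gave" : PP
    [1,2] "chased" : (S/(S\N))\PP
  [2,4] S\N   >
    [2,3] "with" : (S\N)/N
    [3,4] "today" : N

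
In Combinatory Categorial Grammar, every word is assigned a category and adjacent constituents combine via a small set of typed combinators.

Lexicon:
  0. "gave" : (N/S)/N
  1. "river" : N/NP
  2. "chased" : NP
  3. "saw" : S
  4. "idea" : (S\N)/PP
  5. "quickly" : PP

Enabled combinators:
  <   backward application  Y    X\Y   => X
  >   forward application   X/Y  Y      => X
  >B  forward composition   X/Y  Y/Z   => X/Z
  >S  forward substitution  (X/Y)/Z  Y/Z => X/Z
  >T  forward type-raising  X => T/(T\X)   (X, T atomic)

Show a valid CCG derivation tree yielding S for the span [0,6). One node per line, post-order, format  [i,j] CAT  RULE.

[0,1] (N/S)/N  lex  "gave"
[1,2] N/NP  lex  "river"
[2,3] NP  lex  "chased"
[1,3] N  >  k=2
[0,3] N/S  >  k=1
[3,4] S  lex  "saw"
[0,4] N  >  k=3
[4,5] (S\N)/PP  lex  "idea"
[5,6] PP  lex  "quickly"
[4,6] S\N  >  k=5
[0,6] S  <  k=4

[0,6] S   <
  [0,4] N   >
    [0,3] N/S   >
      [0,1] "gave" : (N/S)/N
      [1,3] N   >
        [1,2] "river" : N/NP
        [2,3] "chased" : NP
    [3,4] "saw" : S
  [4,6] S\N   >
    [4,5] "idea" : (S\N)/PP
    [5,6] "quickly" : PP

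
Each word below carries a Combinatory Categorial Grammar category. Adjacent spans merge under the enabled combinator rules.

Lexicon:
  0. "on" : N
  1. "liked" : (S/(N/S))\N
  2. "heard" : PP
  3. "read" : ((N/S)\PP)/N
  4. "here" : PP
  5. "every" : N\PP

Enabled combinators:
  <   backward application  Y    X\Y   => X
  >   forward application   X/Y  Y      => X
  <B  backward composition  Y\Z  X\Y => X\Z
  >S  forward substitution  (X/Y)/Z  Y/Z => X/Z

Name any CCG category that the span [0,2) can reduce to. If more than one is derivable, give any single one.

[0,6] S   >
  [0,2] S/(N/S)   <
    [0,1] "on" : N
    [1,2] "liked" : (S/(N/S))\N
  [2,6] N/S   <
    [2,3] "heard" : PP
    [3,6] (N/S)\PP   >
      [3,4] "read" : ((N/S)\PP)/N
      [4,6] N   <
        [4,5] "here" : PP
        [5,6] "every" : N\PP

S/(N/S)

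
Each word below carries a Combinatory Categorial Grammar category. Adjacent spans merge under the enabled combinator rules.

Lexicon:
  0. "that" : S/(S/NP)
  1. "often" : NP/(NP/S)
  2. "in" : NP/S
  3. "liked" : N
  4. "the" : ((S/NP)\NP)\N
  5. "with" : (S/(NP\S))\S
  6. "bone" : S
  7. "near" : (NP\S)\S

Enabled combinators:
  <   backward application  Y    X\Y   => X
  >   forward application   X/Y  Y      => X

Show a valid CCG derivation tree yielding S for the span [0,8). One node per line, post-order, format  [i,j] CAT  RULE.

[0,1] S/(S/NP)  lex  "that"
[1,2] NP/(NP/S)  lex  "often"
[2,3] NP/S  lex  "in"
[1,3] NP  >  k=2
[3,4] N  lex  "liked"
[4,5] ((S/NP)\NP)\N  lex  "the"
[3,5] (S/NP)\NP  <  k=4
[1,5] S/NP  <  k=3
[0,5] S  >  k=1
[5,6] (S/(NP\S))\S  lex  "with"
[0,6] S/(NP\S)  <  k=5
[6,7] S  lex  "bone"
[7,8] (NP\S)\S  lex  "near"
[6,8] NP\S  <  k=7
[0,8] S  >  k=6

[0,8] S   >
  [0,6] S/(NP\S)   <
    [0,5] S   >
      [0,1] "that" : S/(S/NP)
      [1,5] S/NP   <
        [1,3] NP   >
          [1,2] "often" : NP/(NP/S)
          [2,3] "in" : NP/S
        [3,5] (S/NP)\NP   <
          [3,4] "liked" : N
          [4,5] "the" : ((S/NP)\NP)\N
    [5,6] "with" : (S/(NP\S))\S
  [6,8] NP\S   <
    [6,7] "bone" : S
    [7,8] "near" : (NP\S)\S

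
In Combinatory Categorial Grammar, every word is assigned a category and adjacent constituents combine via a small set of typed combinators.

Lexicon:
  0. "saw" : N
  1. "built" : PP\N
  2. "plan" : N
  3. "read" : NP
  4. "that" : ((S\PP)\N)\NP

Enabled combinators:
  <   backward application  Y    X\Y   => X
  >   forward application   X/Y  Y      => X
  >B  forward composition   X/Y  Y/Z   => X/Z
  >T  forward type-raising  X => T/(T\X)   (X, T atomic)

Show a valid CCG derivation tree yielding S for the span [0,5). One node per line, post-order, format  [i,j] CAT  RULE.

[0,1] N  lex  "saw"
[0,1] PP/(PP\N)  >T
[1,2] PP\N  lex  "built"
[0,2] PP  >  k=1
[2,3] N  lex  "plan"
[3,4] NP  lex  "read"
[4,5] ((S\PP)\N)\NP  lex  "that"
[3,5] (S\PP)\N  <  k=4
[2,5] S\PP  <  k=3
[0,5] S  <  k=2

[0,5] S   <
  [0,2] PP   >
    [0,1] PP/(PP\N)   >T
      [0,1] "saw" : N
    [1,2] "built" : PP\N
  [2,5] S\PP   <
    [2,3] "plan" : N
    [3,5] (S\PP)\N   <
      [3,4] "read" : NP
      [4,5] "that" : ((S\PP)\N)\NP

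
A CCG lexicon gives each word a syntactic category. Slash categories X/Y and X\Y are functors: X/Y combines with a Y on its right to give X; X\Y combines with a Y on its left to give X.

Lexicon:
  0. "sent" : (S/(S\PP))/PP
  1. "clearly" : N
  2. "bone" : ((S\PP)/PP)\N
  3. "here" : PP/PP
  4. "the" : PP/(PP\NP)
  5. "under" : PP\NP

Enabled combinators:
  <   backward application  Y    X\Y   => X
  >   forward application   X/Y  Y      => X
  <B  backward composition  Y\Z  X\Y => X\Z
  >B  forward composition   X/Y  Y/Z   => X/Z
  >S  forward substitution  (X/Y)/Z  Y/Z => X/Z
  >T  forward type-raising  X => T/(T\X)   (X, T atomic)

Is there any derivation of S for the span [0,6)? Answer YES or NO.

[0,6] S   >
  [0,4] S/PP   >B
    [0,3] S/PP   >S
      [0,1] "sent" : (S/(S\PP))/PP
      [1,3] (S\PP)/PP   <
        [1,2] "clearly" : N
        [2,3] "bone" : ((S\PP)/PP)\N
    [3,4] "here" : PP/PP
  [4,6] PP   >
    [4,5] "the" : PP/(PP\NP)
    [5,6] "under" : PP\NP

YES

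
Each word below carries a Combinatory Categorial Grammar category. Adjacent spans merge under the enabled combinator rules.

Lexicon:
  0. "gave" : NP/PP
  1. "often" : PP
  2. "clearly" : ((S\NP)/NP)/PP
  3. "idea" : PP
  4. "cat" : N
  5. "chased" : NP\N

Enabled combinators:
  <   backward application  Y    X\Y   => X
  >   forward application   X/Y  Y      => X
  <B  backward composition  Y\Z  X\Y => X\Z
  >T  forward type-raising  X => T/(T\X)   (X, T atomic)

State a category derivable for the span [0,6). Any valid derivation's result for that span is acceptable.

[0,6] S   <
  [0,2] NP   >
    [0,1] "gave" : NP/PP
    [1,2] "often" : PP
  [2,6] S\NP   >
    [2,4] (S\NP)/NP   >
      [2,3] "clearly" : ((S\NP)/NP)/PP
      [3,4] "idea" : PP
    [4,6] NP   <
      [4,5] "cat" : N
      [5,6] "chased" : NP\N

S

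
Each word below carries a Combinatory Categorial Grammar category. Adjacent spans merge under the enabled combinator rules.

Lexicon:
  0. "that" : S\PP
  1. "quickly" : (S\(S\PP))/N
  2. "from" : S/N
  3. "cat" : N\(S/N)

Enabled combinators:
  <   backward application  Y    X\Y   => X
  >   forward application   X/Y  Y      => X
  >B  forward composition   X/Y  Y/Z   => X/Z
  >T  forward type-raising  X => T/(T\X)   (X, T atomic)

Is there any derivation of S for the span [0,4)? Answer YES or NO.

[0,4] S   <
  [0,1] "that" : S\PP
  [1,4] S\(S\PP)   >
    [1,2] "quickly" : (S\(S\PP))/N
    [2,4] N   <
      [2,3] "from" : S/N
      [3,4] "cat" : N\(S/N)

YES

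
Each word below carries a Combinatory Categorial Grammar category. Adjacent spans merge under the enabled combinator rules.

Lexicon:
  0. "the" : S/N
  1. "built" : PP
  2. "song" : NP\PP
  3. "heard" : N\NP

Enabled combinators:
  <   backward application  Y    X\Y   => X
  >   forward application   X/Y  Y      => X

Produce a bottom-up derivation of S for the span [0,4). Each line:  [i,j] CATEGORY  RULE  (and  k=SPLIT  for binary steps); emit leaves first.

[0,1] S/N  lex  "the"
[1,2] PP  lex  "built"
[2,3] NP\PP  lex  "song"
[1,3] NP  <  k=2
[3,4] N\NP  lex  "heard"
[1,4] N  <  k=3
[0,4] S  >  k=1

[0,4] S   >
  [0,1] "the" : S/N
  [1,4] N   <
    [1,3] NP   <
      [1,2] "built" : PP
      [2,3] "song" : NP\PP
    [3,4] "heard" : N\NP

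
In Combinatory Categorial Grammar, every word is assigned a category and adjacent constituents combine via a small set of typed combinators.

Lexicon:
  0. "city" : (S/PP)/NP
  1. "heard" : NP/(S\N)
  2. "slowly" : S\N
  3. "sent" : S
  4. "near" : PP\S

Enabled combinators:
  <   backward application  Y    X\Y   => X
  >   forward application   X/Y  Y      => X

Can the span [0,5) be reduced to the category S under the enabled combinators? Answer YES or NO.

YES

[0,5] S   >
  [0,3] S/PP   >
    [0,1] "city" : (S/PP)/NP
    [1,3] NP   >
      [1,2] "heard" : NP/(S\N)
      [2,3] "slowly" : S\N
  [3,5] PP   <
    [3,4] "sent" : S
    [4,5] "near" : PP\S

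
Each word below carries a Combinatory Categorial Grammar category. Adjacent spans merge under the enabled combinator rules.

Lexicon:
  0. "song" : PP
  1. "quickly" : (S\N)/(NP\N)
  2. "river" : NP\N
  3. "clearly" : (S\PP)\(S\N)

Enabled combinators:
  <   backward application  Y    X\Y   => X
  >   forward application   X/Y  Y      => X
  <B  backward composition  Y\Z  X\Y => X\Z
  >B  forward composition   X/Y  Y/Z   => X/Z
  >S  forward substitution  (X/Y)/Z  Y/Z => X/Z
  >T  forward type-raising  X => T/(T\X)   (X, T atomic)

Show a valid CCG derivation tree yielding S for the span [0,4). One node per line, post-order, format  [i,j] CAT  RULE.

[0,1] PP  lex  "song"
[0,1] S/(S\PP)  >T
[1,2] (S\N)/(NP\N)  lex  "quickly"
[2,3] NP\N  lex  "river"
[1,3] S\N  >  k=2
[3,4] (S\PP)\(S\N)  lex  "clearly"
[1,4] S\PP  <  k=3
[0,4] S  >  k=1

[0,4] S   >
  [0,1] S/(S\PP)   >T
    [0,1] "song" : PP
  [1,4] S\PP   <
    [1,3] S\N   >
      [1,2] "quickly" : (S\N)/(NP\N)
      [2,3] "river" : NP\N
    [3,4] "clearly" : (S\PP)\(S\N)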